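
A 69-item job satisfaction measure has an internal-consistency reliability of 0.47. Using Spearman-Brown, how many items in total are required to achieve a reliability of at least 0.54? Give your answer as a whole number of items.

Spearman-Brown solved for the length factor n:
n = r*(1 − r) / [ r (1 − r*) ]
n = 0.54 × (1 − 0.47) / [ 0.47 × (1 − 0.54) ]
n = 0.2862 / 0.2162 ≈ 1.3238
So the test needs 1.3238 × 69 ≈ 91.34 items; rounding up, 92.

92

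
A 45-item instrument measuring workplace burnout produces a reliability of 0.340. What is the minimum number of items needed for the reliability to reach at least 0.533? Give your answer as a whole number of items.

n = 0.533 × (1 − 0.340) / [ 0.340 × (1 − 0.533) ]
n = 0.351780 / 0.158780 ≈ 2.2155
Items needed = n × 45 = 2.2155 × 45 ≈ 99.70 → round up to 100

100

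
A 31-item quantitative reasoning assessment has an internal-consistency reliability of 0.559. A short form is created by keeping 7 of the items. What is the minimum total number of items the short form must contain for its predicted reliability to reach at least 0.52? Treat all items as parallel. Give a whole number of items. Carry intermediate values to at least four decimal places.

Short-form reliability: n = 7/31 = 0.2258; r_7 = n·r/(1+(n−1)r) ≈ 0.2225
Length factor from the short form to reach 0.52: n' = 0.52(1 − 0.2225) / [0.2225(1 − 0.52)] ≈ 3.7856
Total items = 3.7856 × 7 = 26.50, rounded up to 27.

27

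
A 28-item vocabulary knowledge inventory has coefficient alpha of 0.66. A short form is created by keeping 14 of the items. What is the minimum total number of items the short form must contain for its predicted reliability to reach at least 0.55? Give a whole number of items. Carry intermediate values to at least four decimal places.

Short-form reliability: n = 14/28 = 0.5000; r_14 = n·r/(1+(n−1)r) ≈ 0.4925
Length factor from the short form to reach 0.55: n' = 0.55(1 − 0.4925) / [0.4925(1 − 0.55)] ≈ 1.2594
Items = 1.2594 × 14 ≈ 17.63 → 18

18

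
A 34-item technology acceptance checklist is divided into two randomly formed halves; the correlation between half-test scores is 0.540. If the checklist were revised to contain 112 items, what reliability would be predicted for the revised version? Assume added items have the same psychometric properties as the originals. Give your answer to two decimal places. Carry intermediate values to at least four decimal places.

Spearman-Brown correction (n = 2): r_full = 2·0.540/(1 + 0.540) = 0.7013
Length factor from 34 to 112 items: n = 112/34 = 3.2941
r_new = n·r_full / (1 + (n − 1)·r_full) = 2.3102 / 2.6089 ≈ 0.8855

0.89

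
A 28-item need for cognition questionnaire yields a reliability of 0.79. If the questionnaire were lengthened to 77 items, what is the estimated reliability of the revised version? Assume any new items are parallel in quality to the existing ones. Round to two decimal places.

0.91

n = 77/28 = 2.75
Spearman-Brown: r_new = n·r / (1 + (n − 1)·r)
r_new = (2.75 × 0.79) / (1 + (2.75 − 1) × 0.79)
r_new = 2.1725 / 2.3825 ≈ 0.9119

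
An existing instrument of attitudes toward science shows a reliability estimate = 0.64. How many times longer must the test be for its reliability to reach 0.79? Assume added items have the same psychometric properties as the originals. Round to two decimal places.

Invert Spearman-Brown to solve for n:
n = r_target (1 − r_old) / [ r_old (1 − r_target) ]
n = 0.79(1 − 0.64) / [0.64(1 − 0.79)]
n = 0.2844 / 0.1344 ≈ 2.1161

2.12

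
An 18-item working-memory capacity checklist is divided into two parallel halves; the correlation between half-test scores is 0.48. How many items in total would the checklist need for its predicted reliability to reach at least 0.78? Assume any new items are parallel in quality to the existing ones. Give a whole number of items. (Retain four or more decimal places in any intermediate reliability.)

r_full = 2(0.48)/(1 + 0.48) = 0.6486
n = r_tgt(1 − r_full) / [r_full(1 − r_tgt)] = 0.78 × 0.3514 / (0.6486 × 0.22) ≈ 1.9209
Items = 1.9209 × 18 ≈ 34.58 → 35

35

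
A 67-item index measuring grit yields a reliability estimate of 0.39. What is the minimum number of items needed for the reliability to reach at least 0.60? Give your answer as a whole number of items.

158

n = [0.60 × 0.61] / [0.39 × 0.40]
  = 0.3660 / 0.1560 = 2.3462
So the test needs 2.3462 × 67 ≈ 157.20 items; rounding up, 158.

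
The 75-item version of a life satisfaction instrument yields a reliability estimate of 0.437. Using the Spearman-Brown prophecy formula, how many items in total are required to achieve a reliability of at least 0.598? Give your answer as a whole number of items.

144

Spearman-Brown solved for the length factor n:
n = r*(1 − r) / [ r (1 − r*) ]
n = 0.598 × (1 − 0.437) / [ 0.437 × (1 − 0.598) ]
n = 0.336674 / 0.175674 ≈ 1.9165
Items needed = n × 75 = 1.9165 × 75 ≈ 143.74 → round up to 144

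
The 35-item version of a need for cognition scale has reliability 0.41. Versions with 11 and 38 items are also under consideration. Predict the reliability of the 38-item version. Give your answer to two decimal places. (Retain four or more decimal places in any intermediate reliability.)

The 11-item form is not needed; work directly from the 35-item form with n = 38/35 = 1.0857.
r_{38} = n·r / (1 + (n − 1)·r) = 0.4451 / 1.0351 ≈ 0.4300

0.43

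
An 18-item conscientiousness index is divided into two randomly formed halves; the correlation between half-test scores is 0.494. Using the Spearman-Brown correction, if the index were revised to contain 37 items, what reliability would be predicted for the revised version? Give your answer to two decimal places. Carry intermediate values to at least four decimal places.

Full-test reliability from the split-half r: r_full = 2(0.494)/(1 + 0.494) = 0.6613
Length factor from 18 to 37 items: n = 37/18 = 2.0556
r_new = n·r_full / (1 + (n − 1)·r_full) = 1.3594 / 1.6981 ≈ 0.8005

0.80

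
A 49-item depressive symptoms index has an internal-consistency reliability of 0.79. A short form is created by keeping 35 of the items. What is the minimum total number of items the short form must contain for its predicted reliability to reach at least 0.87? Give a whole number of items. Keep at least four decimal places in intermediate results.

88

Short-form reliability: n = 35/49 = 0.7143; r_35 = n·r/(1+(n−1)r) ≈ 0.7288
Length factor from the short form to reach 0.87: n' = 0.87(1 − 0.7288) / [0.7288(1 − 0.87)] ≈ 2.4903
Items = 2.4903 × 35 ≈ 87.16 → 88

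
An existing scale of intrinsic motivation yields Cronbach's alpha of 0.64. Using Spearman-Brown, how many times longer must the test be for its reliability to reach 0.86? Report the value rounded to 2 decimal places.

Spearman-Brown solved for the length factor n:
n = r*(1 − r) / [ r (1 − r*) ]
n = [0.86 × 0.36] / [0.64 × 0.14]
n = 0.3096 / 0.0896 ≈ 3.4554

3.46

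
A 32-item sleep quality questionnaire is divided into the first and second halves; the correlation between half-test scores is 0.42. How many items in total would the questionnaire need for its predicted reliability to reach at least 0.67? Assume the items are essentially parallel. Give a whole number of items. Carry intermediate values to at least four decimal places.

45

Corrected full-test reliability: r_full = 2 × 0.42 / (1 + 0.42) ≈ 0.5915
Solve Spearman-Brown for n: n = 0.67(1 − 0.5915) / [0.5915(1 − 0.67)] = 1.4022
Required items = 1.4022 × 32 = 44.87, so 45 items.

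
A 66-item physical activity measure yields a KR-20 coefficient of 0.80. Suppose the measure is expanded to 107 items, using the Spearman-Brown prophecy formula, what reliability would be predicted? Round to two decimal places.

n = 107/66 = 1.6212
r_new = (1.6212 × 0.80) / (1 + (1.6212 − 1) × 0.80)
r_new = 1.2970 / 1.4970 ≈ 0.8664

0.87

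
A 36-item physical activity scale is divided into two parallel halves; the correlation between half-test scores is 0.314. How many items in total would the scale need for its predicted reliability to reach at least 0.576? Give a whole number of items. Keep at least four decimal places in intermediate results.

54

Corrected full-test reliability: r_full = 2 × 0.314 / (1 + 0.314) ≈ 0.4779
Solve Spearman-Brown for n: n = 0.576(1 − 0.4779) / [0.4779(1 − 0.576)] = 1.4841
Items = 1.4841 × 36 ≈ 53.43 → 54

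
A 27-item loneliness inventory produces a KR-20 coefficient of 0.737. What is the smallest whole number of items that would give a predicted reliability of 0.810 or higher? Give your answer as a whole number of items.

42

Spearman-Brown solved for the length factor n:
n = r*(1 − r) / [ r (1 − r*) ]
n = [0.810 × 0.263] / [0.737 × 0.190]
n = 0.213030 / 0.140030 ≈ 1.5213
Items needed = n × 27 = 1.5213 × 27 ≈ 41.08 → round up to 42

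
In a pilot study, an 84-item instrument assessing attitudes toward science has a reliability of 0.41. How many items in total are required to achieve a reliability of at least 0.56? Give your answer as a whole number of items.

154

Invert Spearman-Brown to solve for n:
n = r*(1 − r) / [ r (1 − r*) ]
n = 0.56(1 − 0.41) / [0.41(1 − 0.56)]
  = 0.3304 / 0.1804 = 1.8315
1.8315 × 84 = 153.85 → 154 items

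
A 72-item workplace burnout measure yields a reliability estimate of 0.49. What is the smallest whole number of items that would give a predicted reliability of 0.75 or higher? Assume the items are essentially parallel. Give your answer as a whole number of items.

Spearman-Brown solved for the length factor n:
n = r*(1 − r) / [ r (1 − r*) ]
n = 0.75(1 − 0.49) / [0.49(1 − 0.75)]
n = 0.3825 / 0.1225 ≈ 3.1224
Items needed = n × 72 = 3.1224 × 72 ≈ 224.81 → round up to 225

225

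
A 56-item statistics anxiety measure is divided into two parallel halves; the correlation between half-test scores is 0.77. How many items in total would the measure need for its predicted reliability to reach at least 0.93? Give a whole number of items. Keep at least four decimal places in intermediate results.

112

r_full = 2(0.77)/(1 + 0.77) = 0.8701
n = r_tgt(1 − r_full) / [r_full(1 − r_tgt)] = 0.93 × 0.1299 / (0.8701 × 0.07) ≈ 1.9835
Items = 1.9835 × 56 ≈ 111.08 → 112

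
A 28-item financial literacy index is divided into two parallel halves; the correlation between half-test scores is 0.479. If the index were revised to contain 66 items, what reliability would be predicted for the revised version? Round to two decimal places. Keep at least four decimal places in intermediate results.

Full-test reliability from the split-half r: r_full = 2(0.479)/(1 + 0.479) = 0.6477
Length factor from 28 to 66 items: n = 66/28 = 2.3571
r_new = n·r_full / (1 + (n − 1)·r_full) = 1.5267 / 1.8790 ≈ 0.8125

0.81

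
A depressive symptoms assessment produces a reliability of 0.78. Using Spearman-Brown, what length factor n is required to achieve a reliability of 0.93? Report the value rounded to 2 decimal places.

n = [0.93 × 0.22] / [0.78 × 0.07]
n = 0.2046 / 0.0546 ≈ 3.7473

3.75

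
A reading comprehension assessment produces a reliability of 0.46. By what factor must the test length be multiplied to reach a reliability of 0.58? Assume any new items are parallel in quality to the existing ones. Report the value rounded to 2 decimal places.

n = 0.58 × (1 − 0.46) / [ 0.46 × (1 − 0.58) ]
n = 0.3132 / 0.1932 ≈ 1.6211

1.62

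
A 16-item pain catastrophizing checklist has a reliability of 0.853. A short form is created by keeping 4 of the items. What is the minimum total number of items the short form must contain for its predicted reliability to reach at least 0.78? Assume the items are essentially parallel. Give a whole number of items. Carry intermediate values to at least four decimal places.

10

Short-form reliability: n = 4/16 = 0.2500; r_4 = n·r/(1+(n−1)r) ≈ 0.5920
Length factor from the short form to reach 0.78: n' = 0.78(1 − 0.5920) / [0.5920(1 − 0.78)] ≈ 2.4435
Items = 2.4435 × 4 ≈ 9.77 → 10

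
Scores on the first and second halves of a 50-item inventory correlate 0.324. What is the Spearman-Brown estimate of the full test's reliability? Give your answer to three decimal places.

0.489

Each half is half the length of the full test, so the full test is n = 2 times a half.
r_full = 2r_hh / (1 + r_hh) = 2 × 0.324 / (1 + 0.324)
r_full = 0.6480 / 1.3240 ≈ 0.4894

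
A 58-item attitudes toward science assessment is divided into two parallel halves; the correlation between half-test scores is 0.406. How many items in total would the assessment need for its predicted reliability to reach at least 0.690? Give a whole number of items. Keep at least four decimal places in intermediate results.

Corrected full-test reliability: r_full = 2 × 0.406 / (1 + 0.406) ≈ 0.5775
Solve Spearman-Brown for n: n = 0.690(1 − 0.5775) / [0.5775(1 − 0.690)] = 1.6284
Items = 1.6284 × 58 ≈ 94.45 → 95

95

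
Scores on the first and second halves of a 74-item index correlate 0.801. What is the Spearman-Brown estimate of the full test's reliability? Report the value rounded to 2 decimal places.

0.89

r_full = 2(0.801) / (1 + 0.801)
r_full = 1.6020 / 1.8010 ≈ 0.8895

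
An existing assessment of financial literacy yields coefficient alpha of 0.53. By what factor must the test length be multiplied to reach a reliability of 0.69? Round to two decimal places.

1.97

Invert Spearman-Brown to solve for n:
n = r*(1 − r) / [ r (1 − r*) ]
n = 0.69(1 − 0.53) / [0.53(1 − 0.69)]
n = 0.3243 / 0.1643 ≈ 1.9738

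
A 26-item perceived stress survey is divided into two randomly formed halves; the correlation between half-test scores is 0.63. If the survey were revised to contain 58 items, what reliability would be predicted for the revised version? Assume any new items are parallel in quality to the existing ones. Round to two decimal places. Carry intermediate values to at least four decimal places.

Spearman-Brown correction (n = 2): r_full = 2·0.63/(1 + 0.63) = 0.7730
Then adjust to 58 items: n = 58/26 = 2.2308
r_new = n·r_full / (1 + (n − 1)·r_full) = 1.7244 / 1.9514 ≈ 0.8837

0.88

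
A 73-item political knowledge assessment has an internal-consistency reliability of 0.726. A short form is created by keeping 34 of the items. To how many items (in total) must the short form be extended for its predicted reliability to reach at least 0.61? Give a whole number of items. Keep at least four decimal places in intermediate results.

Short-form reliability: n = 34/73 = 0.4658; r_34 = n·r/(1+(n−1)r) ≈ 0.5524
Then solve for n' with r_old = 0.5524, r_target = 0.61: n' = 0.61(1 − 0.5524)/[0.5524(1 − 0.61)] = 1.2674
Total items = 1.2674 × 34 = 43.09, rounded up to 44.

44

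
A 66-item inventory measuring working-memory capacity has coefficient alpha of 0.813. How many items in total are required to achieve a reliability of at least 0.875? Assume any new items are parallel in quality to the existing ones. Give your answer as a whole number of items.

107

Invert Spearman-Brown to solve for n:
n = r*(1 − r) / [ r (1 − r*) ]
n = 0.875 × (1 − 0.813) / [ 0.813 × (1 − 0.875) ]
n = 0.163625 / 0.101625 ≈ 1.6101
So the test needs 1.6101 × 66 ≈ 106.27 items; rounding up, 107.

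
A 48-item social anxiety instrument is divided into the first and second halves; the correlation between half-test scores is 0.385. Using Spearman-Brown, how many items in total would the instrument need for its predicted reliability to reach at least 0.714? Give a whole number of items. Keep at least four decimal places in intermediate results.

r_full = 2(0.385)/(1 + 0.385) = 0.5560
Solve Spearman-Brown for n: n = 0.714(1 − 0.5560) / [0.5560(1 − 0.714)] = 1.9936
Items = 1.9936 × 48 ≈ 95.69 → 96

96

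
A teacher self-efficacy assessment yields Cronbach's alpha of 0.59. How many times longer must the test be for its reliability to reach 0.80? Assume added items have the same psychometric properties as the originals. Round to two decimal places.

2.78

Spearman-Brown solved for the length factor n:
n = r_target (1 − r_old) / [ r_old (1 − r_target) ]
n = [0.80 × 0.41] / [0.59 × 0.20]
  = 0.3280 / 0.1180 = 2.7797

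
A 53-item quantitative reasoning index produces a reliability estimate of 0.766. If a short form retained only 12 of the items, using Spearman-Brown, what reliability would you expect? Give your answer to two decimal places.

n = 12/53 = 0.2264
Apply the Spearman-Brown prophecy formula, r' = nr / [1 + (n − 1)r]:
r_new = 0.2264·0.766 / [1 + (0.2264 − 1)·0.766]
r_new = 0.1734 / 0.4074 ≈ 0.4256

0.43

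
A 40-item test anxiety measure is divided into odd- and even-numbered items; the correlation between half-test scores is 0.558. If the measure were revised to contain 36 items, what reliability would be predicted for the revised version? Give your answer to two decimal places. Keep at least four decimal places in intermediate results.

0.69

Full-test reliability from the split-half r: r_full = 2(0.558)/(1 + 0.558) = 0.7163
Then adjust to 36 items: n = 36/40 = 0.9000
r_new = n·r_full / (1 + (n − 1)·r_full) = 0.6447 / 0.9284 ≈ 0.6944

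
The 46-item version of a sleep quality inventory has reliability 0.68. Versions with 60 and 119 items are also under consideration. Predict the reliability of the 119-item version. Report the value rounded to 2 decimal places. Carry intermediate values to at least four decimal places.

Only the ratio of lengths matters: n = 119/46 = 2.5870
r_{119} = n·r / (1 + (n − 1)·r) = 1.7592 / 2.0792 ≈ 0.8461

0.85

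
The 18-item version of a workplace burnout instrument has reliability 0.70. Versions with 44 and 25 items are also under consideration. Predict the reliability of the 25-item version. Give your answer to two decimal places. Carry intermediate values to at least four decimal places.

The 44-item form is not needed; work directly from the 18-item form with n = 25/18 = 1.3889.
r_{25} = n·r / (1 + (n − 1)·r) = 0.9722 / 1.2722 ≈ 0.7642

0.76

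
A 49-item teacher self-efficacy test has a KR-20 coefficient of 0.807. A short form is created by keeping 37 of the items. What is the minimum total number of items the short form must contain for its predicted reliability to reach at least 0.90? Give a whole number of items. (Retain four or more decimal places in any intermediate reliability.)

Short-form reliability: n = 37/49 = 0.7551; r_37 = n·r/(1+(n−1)r) ≈ 0.7595
Length factor from the short form to reach 0.90: n' = 0.90(1 − 0.7595) / [0.7595(1 − 0.90)] ≈ 2.8499
Total items = 2.8499 × 37 = 105.45, rounded up to 106.

106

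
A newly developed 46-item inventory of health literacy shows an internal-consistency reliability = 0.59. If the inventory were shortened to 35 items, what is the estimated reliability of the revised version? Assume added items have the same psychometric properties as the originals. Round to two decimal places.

Length ratio n = 35/46 = 0.7609
r_new = (0.7609 × 0.59) / (1 + (0.7609 − 1) × 0.59)
r_new = 0.4489 / 0.8589 ≈ 0.5226

0.52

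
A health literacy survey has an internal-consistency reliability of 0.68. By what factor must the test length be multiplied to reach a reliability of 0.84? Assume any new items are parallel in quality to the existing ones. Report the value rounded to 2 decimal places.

2.47

Spearman-Brown solved for the length factor n:
n = r*(1 − r) / [ r (1 − r*) ]
n = 0.84(1 − 0.68) / [0.68(1 − 0.84)]
  = 0.2688 / 0.1088 = 2.4706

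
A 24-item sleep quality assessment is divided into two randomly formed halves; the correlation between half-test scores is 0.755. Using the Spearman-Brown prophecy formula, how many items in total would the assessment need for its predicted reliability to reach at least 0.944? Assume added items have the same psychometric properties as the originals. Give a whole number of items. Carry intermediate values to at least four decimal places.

66

r_full = 2(0.755)/(1 + 0.755) = 0.8604
Solve Spearman-Brown for n: n = 0.944(1 − 0.8604) / [0.8604(1 − 0.944)] = 2.7351
Required items = 2.7351 × 24 = 65.64, so 66 items.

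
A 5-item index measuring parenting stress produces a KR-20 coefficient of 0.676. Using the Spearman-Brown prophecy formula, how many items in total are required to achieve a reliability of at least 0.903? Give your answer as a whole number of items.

23

Invert Spearman-Brown to solve for n:
n = r_target (1 − r_old) / [ r_old (1 − r_target) ]
n = 0.903 × (1 − 0.676) / [ 0.676 × (1 − 0.903) ]
n = 0.292572 / 0.065572 ≈ 4.4618
So the test needs 4.4618 × 5 ≈ 22.31 items; rounding up, 23.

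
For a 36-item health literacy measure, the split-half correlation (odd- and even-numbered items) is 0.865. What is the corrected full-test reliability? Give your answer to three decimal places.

0.928

Each half is half the length of the full test, so the full test is n = 2 times a half.
r_full = 2r_hh / (1 + r_hh) = 2 × 0.865 / (1 + 0.865)
r_full = 1.7300 / 1.8650 ≈ 0.9276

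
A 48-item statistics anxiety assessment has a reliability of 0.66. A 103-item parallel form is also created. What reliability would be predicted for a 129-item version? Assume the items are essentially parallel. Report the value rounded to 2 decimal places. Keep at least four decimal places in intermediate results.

The 103-item form is not needed; work directly from the 48-item form with n = 129/48 = 2.6875.
r_{129} = n·r / (1 + (n − 1)·r) = 1.7738 / 2.1138 ≈ 0.8392

0.84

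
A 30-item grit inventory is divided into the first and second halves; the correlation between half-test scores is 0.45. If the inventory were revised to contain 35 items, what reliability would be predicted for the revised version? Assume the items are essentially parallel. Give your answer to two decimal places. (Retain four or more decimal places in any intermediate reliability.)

0.66

Full-test reliability from the split-half r: r_full = 2(0.45)/(1 + 0.45) = 0.6207
Length factor from 30 to 35 items: n = 35/30 = 1.1667
r_new = n·r_full / (1 + (n − 1)·r_full) = 0.7242 / 1.1035 ≈ 0.6563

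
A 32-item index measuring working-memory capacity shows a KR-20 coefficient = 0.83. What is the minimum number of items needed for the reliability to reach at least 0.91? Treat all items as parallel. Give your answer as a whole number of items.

67

n = 0.91(1 − 0.83) / [0.83(1 − 0.91)]
  = 0.1547 / 0.0747 = 2.0710
So the test needs 2.0710 × 32 ≈ 66.27 items; rounding up, 67.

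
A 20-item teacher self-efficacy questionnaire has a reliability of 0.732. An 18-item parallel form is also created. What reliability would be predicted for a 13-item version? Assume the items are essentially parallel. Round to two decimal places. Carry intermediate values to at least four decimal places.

Only the ratio of lengths matters: n = 13/20 = 0.6500
r_{13} = n·r / (1 + (n − 1)·r) = 0.4758 / 0.7438 ≈ 0.6397

0.64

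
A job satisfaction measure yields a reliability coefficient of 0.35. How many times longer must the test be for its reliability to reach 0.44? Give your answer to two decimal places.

Spearman-Brown solved for the length factor n:
n = r*(1 − r) / [ r (1 − r*) ]
n = 0.44(1 − 0.35) / [0.35(1 − 0.44)]
n = 0.2860 / 0.1960 ≈ 1.4592

1.46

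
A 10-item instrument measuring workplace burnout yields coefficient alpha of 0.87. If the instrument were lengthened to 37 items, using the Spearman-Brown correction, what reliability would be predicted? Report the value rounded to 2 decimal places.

0.96

The new length is 37/10 = 3.7 times the old.
r_new = 3.7·0.87 / [1 + (3.7 − 1)·0.87]
r_new = 3.2190 / 3.3490 ≈ 0.9612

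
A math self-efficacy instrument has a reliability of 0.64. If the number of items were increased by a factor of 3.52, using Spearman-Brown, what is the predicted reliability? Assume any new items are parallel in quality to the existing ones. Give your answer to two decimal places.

r_new = 3.52·0.64 / [1 + (3.52 − 1)·0.64]
     = 2.2528 / 2.6128 = 0.8622

0.86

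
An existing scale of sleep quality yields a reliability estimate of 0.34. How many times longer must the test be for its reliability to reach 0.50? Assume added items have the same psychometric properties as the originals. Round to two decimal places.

1.94

n = 0.50 × (1 − 0.34) / [ 0.34 × (1 − 0.50) ]
  = 0.3300 / 0.1700 = 1.9412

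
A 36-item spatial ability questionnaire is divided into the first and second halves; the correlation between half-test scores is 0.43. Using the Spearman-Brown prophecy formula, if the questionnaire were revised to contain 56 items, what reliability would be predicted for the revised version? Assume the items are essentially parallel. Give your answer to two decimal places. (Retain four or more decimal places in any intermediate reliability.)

0.70

First correct the split-half correlation to full-test reliability: r_full = 2 × 0.43 / (1 + 0.43) ≈ 0.6014
Length factor from 36 to 56 items: n = 56/36 = 1.5556
r_new = n·r_full / (1 + (n − 1)·r_full) = 0.9355 / 1.3341 ≈ 0.7012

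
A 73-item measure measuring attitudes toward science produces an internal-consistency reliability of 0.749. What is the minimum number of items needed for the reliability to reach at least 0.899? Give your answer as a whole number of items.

218

n = 0.899(1 − 0.749) / [0.749(1 − 0.899)]
n = 0.225649 / 0.075649 ≈ 2.9828
Items needed = n × 73 = 2.9828 × 73 ≈ 217.74 → round up to 218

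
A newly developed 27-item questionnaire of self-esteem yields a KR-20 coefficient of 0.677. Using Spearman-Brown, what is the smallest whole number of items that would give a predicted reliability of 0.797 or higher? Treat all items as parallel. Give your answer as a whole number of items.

Spearman-Brown solved for the length factor n:
n = r*(1 − r) / [ r (1 − r*) ]
n = 0.797 × (1 − 0.677) / [ 0.677 × (1 − 0.797) ]
n = 0.257431 / 0.137431 ≈ 1.8732
Items needed = n × 27 = 1.8732 × 27 ≈ 50.58 → round up to 51

51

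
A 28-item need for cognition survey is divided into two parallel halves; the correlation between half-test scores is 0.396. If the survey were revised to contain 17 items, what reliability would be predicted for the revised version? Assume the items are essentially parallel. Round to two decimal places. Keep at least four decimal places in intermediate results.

0.44

Spearman-Brown correction (n = 2): r_full = 2·0.396/(1 + 0.396) = 0.5673
Then adjust to 17 items: n = 17/28 = 0.6071
r_new = n·r_full / (1 + (n − 1)·r_full) = 0.3444 / 0.7771 ≈ 0.4432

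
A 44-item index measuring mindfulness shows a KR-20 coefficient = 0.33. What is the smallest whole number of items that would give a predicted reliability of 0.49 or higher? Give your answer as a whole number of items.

n = [0.49 × 0.67] / [0.33 × 0.51]
  = 0.3283 / 0.1683 = 1.9507
Items needed = n × 44 = 1.9507 × 44 ≈ 85.83 → round up to 86

86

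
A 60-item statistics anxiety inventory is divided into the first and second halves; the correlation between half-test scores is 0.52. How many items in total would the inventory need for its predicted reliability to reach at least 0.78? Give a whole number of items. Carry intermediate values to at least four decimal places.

99

Corrected full-test reliability: r_full = 2 × 0.52 / (1 + 0.52) ≈ 0.6842
Solve Spearman-Brown for n: n = 0.78(1 − 0.6842) / [0.6842(1 − 0.78)] = 1.6364
Required items = 1.6364 × 60 = 98.18, so 99 items.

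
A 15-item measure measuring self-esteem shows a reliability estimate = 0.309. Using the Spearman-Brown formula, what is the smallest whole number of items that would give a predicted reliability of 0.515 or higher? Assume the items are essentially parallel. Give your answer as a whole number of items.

36

Spearman-Brown solved for the length factor n:
n = r_target (1 − r_old) / [ r_old (1 − r_target) ]
n = 0.515(1 − 0.309) / [0.309(1 − 0.515)]
n = 0.355865 / 0.149865 ≈ 2.3746
So the test needs 2.3746 × 15 ≈ 35.62 items; rounding up, 36.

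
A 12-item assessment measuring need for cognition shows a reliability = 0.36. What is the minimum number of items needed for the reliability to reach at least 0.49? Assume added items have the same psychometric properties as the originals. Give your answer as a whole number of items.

Rearranging the Spearman-Brown formula for n,
n = r_target (1 − r_old) / [ r_old (1 − r_target) ]
n = 0.49 × (1 − 0.36) / [ 0.36 × (1 − 0.49) ]
n = 0.3136 / 0.1836 ≈ 1.7081
1.7081 × 12 = 20.50 → 21 items

21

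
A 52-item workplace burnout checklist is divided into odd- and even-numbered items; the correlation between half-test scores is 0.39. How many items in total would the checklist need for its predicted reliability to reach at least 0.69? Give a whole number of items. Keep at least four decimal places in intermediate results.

r_full = 2(0.39)/(1 + 0.39) = 0.5612
Solve Spearman-Brown for n: n = 0.69(1 − 0.5612) / [0.5612(1 − 0.69)] = 1.7403
Required items = 1.7403 × 52 = 90.50, so 91 items.

91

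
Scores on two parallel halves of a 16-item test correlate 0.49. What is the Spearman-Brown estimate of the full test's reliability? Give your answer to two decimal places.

0.66

Each half is half the length of the full test, so the full test is n = 2 times a half.
r_full = 2(0.49) / (1 + 0.49)
       = 0.9800 / 1.4900 = 0.6577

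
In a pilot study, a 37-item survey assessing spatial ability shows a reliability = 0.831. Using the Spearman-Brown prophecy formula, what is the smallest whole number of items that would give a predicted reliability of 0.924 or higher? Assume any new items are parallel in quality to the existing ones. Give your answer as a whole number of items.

92

Spearman-Brown solved for the length factor n:
n = r*(1 − r) / [ r (1 − r*) ]
n = 0.924 × (1 − 0.831) / [ 0.831 × (1 − 0.924) ]
  = 0.156156 / 0.063156 = 2.4725
So the test needs 2.4725 × 37 ≈ 91.48 items; rounding up, 92.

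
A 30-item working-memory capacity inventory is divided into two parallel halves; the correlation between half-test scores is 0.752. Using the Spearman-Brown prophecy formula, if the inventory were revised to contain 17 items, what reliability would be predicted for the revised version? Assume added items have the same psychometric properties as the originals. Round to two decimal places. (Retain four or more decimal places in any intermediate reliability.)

0.77

First correct the split-half correlation to full-test reliability: r_full = 2 × 0.752 / (1 + 0.752) ≈ 0.8584
Length factor from 30 to 17 items: n = 17/30 = 0.5667
r_new = n·r_full / (1 + (n − 1)·r_full) = 0.4865 / 0.6281 ≈ 0.7746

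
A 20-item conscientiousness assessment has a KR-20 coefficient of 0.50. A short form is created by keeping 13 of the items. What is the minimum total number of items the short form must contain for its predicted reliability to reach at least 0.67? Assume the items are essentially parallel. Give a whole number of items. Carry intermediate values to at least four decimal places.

41

Short-form reliability: n = 13/20 = 0.6500; r_13 = n·r/(1+(n−1)r) ≈ 0.3939
Then solve for n' with r_old = 0.3939, r_target = 0.67: n' = 0.67(1 − 0.3939)/[0.3939(1 − 0.67)] = 3.1241
Items = 3.1241 × 13 ≈ 40.61 → 41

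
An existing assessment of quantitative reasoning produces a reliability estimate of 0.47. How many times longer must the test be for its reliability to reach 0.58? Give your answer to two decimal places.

n = 0.58 × (1 − 0.47) / [ 0.47 × (1 − 0.58) ]
n = 0.3074 / 0.1974 ≈ 1.5572

1.56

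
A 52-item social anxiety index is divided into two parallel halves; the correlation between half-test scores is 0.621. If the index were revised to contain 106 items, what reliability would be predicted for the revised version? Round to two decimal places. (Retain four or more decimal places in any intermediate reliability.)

0.87

First correct the split-half correlation to full-test reliability: r_full = 2 × 0.621 / (1 + 0.621) ≈ 0.7662
Then adjust to 106 items: n = 106/52 = 2.0385
r_new = n·r_full / (1 + (n − 1)·r_full) = 1.5619 / 1.7957 ≈ 0.8698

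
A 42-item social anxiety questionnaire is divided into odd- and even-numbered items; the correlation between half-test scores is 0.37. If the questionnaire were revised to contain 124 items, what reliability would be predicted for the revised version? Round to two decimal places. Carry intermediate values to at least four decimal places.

0.78

Full-test reliability from the split-half r: r_full = 2(0.37)/(1 + 0.37) = 0.5401
Then adjust to 124 items: n = 124/42 = 2.9524
r_new = n·r_full / (1 + (n − 1)·r_full) = 1.5946 / 2.0545 ≈ 0.7761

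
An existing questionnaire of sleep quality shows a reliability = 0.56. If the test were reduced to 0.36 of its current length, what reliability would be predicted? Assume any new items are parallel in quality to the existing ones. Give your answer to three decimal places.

Apply the Spearman-Brown prophecy formula, r' = nr / [1 + (n − 1)r]:
r_new = (0.36 × 0.56) / (1 + (0.36 − 1) × 0.56)
     = 0.2016 / 0.6416 = 0.3142

0.314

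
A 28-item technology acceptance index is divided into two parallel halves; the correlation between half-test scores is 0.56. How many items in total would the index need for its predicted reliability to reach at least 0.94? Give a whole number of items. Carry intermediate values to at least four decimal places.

173

r_full = 2(0.56)/(1 + 0.56) = 0.7179
n = r_tgt(1 − r_full) / [r_full(1 − r_tgt)] = 0.94 × 0.2821 / (0.7179 × 0.06) ≈ 6.1562
Items = 6.1562 × 28 ≈ 172.37 → 173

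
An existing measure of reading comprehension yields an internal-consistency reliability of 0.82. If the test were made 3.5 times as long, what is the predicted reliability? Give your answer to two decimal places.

0.94

Spearman-Brown: r_new = n·r / (1 + (n − 1)·r)
r_new = (3.5 × 0.82) / (1 + (3.5 − 1) × 0.82)
r_new = 2.8700 / 3.0500 ≈ 0.9410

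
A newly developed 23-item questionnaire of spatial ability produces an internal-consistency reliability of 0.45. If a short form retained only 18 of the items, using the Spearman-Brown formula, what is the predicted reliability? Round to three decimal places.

Length ratio n = 18/23 = 0.7826
r_new = 0.7826·0.45 / [1 + (0.7826 − 1)·0.45]
     = 0.3522 / 0.9022 = 0.3904

0.390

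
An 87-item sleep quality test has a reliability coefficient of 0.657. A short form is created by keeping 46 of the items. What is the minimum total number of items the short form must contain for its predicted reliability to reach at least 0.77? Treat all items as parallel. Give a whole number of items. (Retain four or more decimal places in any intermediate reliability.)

153

First, r for the 46-item form: n = 46/87 = 0.5287, so r_46 = 0.5287·0.657/(1 + (0.5287 − 1)·0.657) = 0.5032
Then solve for n' with r_old = 0.5032, r_target = 0.77: n' = 0.77(1 − 0.5032)/[0.5032(1 − 0.77)] = 3.3052
Items = 3.3052 × 46 ≈ 152.04 → 153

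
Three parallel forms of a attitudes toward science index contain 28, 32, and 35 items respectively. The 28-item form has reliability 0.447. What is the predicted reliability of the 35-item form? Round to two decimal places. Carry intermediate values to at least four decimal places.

0.50

The 32-item form is not needed; work directly from the 28-item form with n = 35/28 = 1.2500.
r_{35} = n·r / (1 + (n − 1)·r) = 0.5587 / 1.1118 ≈ 0.5025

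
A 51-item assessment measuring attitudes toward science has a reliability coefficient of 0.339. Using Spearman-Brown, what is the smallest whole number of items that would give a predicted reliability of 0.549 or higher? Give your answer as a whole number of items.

122

Invert Spearman-Brown to solve for n:
n = r_target (1 − r_old) / [ r_old (1 − r_target) ]
n = [0.549 × 0.661] / [0.339 × 0.451]
  = 0.362889 / 0.152889 = 2.3735
2.3735 × 51 = 121.05 → 122 items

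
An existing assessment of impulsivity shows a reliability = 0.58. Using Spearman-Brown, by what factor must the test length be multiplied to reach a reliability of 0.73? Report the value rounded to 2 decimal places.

1.96

n = 0.73 × (1 − 0.58) / [ 0.58 × (1 − 0.73) ]
n = 0.3066 / 0.1566 ≈ 1.9579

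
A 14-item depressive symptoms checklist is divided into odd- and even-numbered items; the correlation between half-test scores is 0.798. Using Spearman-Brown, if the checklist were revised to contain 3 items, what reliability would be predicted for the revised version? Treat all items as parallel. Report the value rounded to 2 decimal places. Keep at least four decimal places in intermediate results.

Full-test reliability from the split-half r: r_full = 2(0.798)/(1 + 0.798) = 0.8877
Length factor from 14 to 3 items: n = 3/14 = 0.2143
r_new = n·r_full / (1 + (n − 1)·r_full) = 0.1902 / 0.3025 ≈ 0.6288

0.63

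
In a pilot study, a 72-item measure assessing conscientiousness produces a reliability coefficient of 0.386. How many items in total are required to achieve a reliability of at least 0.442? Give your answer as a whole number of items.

Spearman-Brown solved for the length factor n:
n = r*(1 − r) / [ r (1 − r*) ]
n = [0.442 × 0.614] / [0.386 × 0.558]
n = 0.271388 / 0.215388 ≈ 1.2600
Items needed = n × 72 = 1.2600 × 72 ≈ 90.72 → round up to 91

91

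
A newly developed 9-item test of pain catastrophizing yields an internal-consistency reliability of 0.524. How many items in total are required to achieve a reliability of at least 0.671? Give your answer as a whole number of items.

17

Invert Spearman-Brown to solve for n:
n = r*(1 − r) / [ r (1 − r*) ]
n = 0.671(1 − 0.524) / [0.524(1 − 0.671)]
n = 0.319396 / 0.172396 ≈ 1.8527
Items needed = n × 9 = 1.8527 × 9 ≈ 16.67 → round up to 17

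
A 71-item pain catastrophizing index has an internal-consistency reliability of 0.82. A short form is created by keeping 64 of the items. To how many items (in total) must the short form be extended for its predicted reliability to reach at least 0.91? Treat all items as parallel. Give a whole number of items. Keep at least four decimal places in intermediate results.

First, r for the 64-item form: n = 64/71 = 0.9014, so r_64 = 0.9014·0.82/(1 + (0.9014 − 1)·0.82) = 0.8042
Then solve for n' with r_old = 0.8042, r_target = 0.91: n' = 0.91(1 − 0.8042)/[0.8042(1 − 0.91)] = 2.4618
Items = 2.4618 × 64 ≈ 157.56 → 158

158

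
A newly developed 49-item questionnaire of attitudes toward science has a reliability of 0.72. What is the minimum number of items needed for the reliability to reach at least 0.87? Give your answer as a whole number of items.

128

Invert Spearman-Brown to solve for n:
n = r*(1 − r) / [ r (1 − r*) ]
n = 0.87 × (1 − 0.72) / [ 0.72 × (1 − 0.87) ]
  = 0.2436 / 0.0936 = 2.6026
So the test needs 2.6026 × 49 ≈ 127.53 items; rounding up, 128.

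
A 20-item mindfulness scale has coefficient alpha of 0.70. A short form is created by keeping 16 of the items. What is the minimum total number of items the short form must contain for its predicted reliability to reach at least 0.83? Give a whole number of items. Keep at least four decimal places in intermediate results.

First, r for the 16-item form: n = 16/20 = 0.8000, so r_16 = 0.8000·0.70/(1 + (0.8000 − 1)·0.70) = 0.6512
Length factor from the short form to reach 0.83: n' = 0.83(1 − 0.6512) / [0.6512(1 − 0.83)] ≈ 2.6151
Items = 2.6151 × 16 ≈ 41.84 → 42

42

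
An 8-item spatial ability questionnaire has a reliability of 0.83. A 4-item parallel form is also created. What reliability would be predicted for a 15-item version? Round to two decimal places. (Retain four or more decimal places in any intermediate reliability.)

0.90

The 4-item form is not needed; work directly from the 8-item form with n = 15/8 = 1.8750.
r_{15} = n·r / (1 + (n − 1)·r) = 1.5562 / 1.7262 ≈ 0.9015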